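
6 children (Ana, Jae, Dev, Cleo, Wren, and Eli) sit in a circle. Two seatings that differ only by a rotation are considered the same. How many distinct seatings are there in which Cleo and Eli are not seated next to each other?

72

All circular seatings of 6 people number (5)! = 120.
Those with Cleo next to Eli: fuse the pair into one unit and seat 5 units around a circle — 2·(4)! = 48.
Subtracting, 120 − 48 = 72.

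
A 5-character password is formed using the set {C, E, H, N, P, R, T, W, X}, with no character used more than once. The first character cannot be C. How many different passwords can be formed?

The first character has 9−1 = 8 choices (anything except C).
The remaining 4 characters are filled from the other 8 symbols without repetition: 8 × 7 × 6 × 5 = 1680.
Total: 8 × 1680 = 13440.

13440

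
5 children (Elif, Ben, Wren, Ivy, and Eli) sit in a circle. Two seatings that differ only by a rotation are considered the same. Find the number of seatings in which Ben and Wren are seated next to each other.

12

Treat {Ben, Wren} as one unit (2 internal orders) and seat the resulting 4 units around the table: (3)! circular arrangements.
So 2 × (3)! = 2 × 6 = 12.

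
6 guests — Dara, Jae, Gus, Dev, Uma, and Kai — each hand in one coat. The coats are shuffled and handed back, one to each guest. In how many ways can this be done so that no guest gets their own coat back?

Let Aᵢ be the assignments in which guest i gets their own coat. We want the size of the complement of A₁∪…∪A_6.
By inclusion–exclusion this is Σ_{j=0}^{6} (−1)^j C(6,j)·(6−j)!.
Computing: 720 − 720 + 360 − 120 + 30 − 6 + 1 = 265.

265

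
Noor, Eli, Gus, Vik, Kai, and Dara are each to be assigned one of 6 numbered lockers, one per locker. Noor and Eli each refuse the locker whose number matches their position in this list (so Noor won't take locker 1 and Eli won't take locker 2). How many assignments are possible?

504

Let Aᵢ (for i ∈ {1, 2}) be the placements that put person i in their forbidden locker. Any j of these fix j positions, leaving (6−j)! ways to fill the rest, and there are C(2,j) ways to pick which j.
By inclusion–exclusion, the number of valid placements is Σ_{j=0}^{2} (−1)^j C(2,j)·(6−j)!.
Computing: 720 − 240 + 24 = 504.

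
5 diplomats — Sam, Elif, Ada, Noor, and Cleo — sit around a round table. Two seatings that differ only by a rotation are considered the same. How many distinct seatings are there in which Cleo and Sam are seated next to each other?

Glue Cleo and Sam into a block (2 internal orders). Seating 4 units around a circle gives (3)! arrangements.
So 2 × (3)! = 2 × 6 = 12.

12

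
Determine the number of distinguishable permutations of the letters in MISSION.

1260

The 7 letters of MISSION have repeats: I appearing twice and S appearing twice.
Dividing 7! = 5040 by 2!·2! = 4 for the repeated letters gives 1260.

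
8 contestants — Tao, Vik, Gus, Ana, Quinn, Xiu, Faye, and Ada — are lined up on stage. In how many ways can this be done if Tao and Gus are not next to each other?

Of the 8! = 40320 arrangements, those with Tao and Gus adjacent number 2 × 7! = 10080 (treat the pair as a block with 2 internal orders).
Complementary counting: 40320 − 10080 = 30240.

30240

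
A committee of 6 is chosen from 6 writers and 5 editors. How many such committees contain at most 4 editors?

Split by how many editors are chosen (0 through 4).
Sum: C(5,0)·C(6,6) + C(5,1)·C(6,5) + C(5,2)·C(6,4) + C(5,3)·C(6,3) + C(5,4)·C(6,2) = 1 + 30 + 150 + 200 + 75 = 456.

456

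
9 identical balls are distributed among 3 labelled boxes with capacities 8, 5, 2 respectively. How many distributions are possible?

17

Ignoring the caps, the number of non-negative solutions to x_1+…+x_3 = 9 is C(11,2) = 55.
Subtract solutions that violate a single cap (substitute x_i' = x_i − (cap_i+1)): x_1 ≥ 9 gives C(2,2) = 1; x_2 ≥ 6 gives C(5,2) = 10; x_3 ≥ 3 gives C(8,2) = 28. Together 39.
Add back pairs where two caps are both exceeded: 0 + 0 + 1 = 1.
By inclusion–exclusion the count is 55 − 39 + 1 = 17.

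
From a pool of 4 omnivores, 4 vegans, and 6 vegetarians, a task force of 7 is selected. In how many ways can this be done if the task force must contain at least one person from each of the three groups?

Total 7-person selections from all 14: C(14,7) = 3432.
Subtract selections that omit an entire group: no omnivores → C(10,7) = 120; no vegans → C(10,7) = 120; no vegetarians → C(8,7) = 8.
Add back selections omitting two groups (i.e. drawn from a single group): C(4,7) + C(4,7) + C(6,7) = 0.
By inclusion–exclusion: 3432 − 248 + 0 = 3184.

3184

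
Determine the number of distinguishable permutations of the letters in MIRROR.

MIRROR has 6 letters with R appearing 3 times.
Dividing 6! = 720 by 3! = 6 for the repeated letters gives 120.

120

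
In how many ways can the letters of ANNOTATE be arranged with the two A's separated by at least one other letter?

3780

Total arrangements of ANNOTATE: 8!/(2!·2!·2!) = 5040.
If the two A's are adjacent, glue them into one block, leaving 7 items to arrange: (7)!/(2!·2!) = 1260 ways.
Hence 5040 − 1260 = 3780.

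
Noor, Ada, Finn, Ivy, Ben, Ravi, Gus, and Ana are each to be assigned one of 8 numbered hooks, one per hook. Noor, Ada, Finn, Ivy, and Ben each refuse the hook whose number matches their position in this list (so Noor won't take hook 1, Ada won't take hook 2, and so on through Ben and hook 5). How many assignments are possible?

21234

Let Aᵢ (for 1 ≤ i ≤ 5) be the placements that put person i in their forbidden hook. Any j of these fix j positions, leaving (8−j)! ways to fill the rest, and there are C(5,j) ways to pick which j.
By inclusion–exclusion, the number of valid placements is Σ_{j=0}^{5} (−1)^j C(5,j)·(8−j)!.
Computing: 40320 − 25200 + 7200 − 1200 + 120 − 6 = 21234.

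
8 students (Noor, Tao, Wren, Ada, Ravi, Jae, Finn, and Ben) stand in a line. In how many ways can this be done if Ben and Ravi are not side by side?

30240

There are 8! = 40320 arrangements in all. If Ben and Ravi are adjacent, merging them into one block gives 2·(7)! = 10080 arrangements.
So 40320 − 10080 = 30240 arrangements keep them apart.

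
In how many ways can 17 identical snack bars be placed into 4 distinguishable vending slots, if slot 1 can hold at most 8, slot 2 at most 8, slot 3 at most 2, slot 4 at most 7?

By stars and bars, unrestricted non-negative solutions to x_1+…+x_4 = 17 number C(17+3,3) = 1140.
Subtract solutions that violate a single cap (substitute x_i' = x_i − (cap_i+1)): x_1 ≥ 9 gives C(11,3) = 165; x_2 ≥ 9 gives C(11,3) = 165; x_3 ≥ 3 gives C(17,3) = 680; x_4 ≥ 8 gives C(12,3) = 220. Together 1230.
Add back pairs where two caps are both exceeded: 0 + 56 + 1 + 56 + 1 + 84 = 198.
By inclusion–exclusion the count is 1140 − 1230 + 198 = 108.

108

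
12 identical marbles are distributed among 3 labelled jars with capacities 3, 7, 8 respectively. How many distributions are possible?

22

Ignoring the caps, the number of non-negative solutions to x_1+…+x_3 = 12 is C(14,2) = 91.
Subtract solutions that violate a single cap (substitute x_i' = x_i − (cap_i+1)): x_1 ≥ 4 gives C(10,2) = 45; x_2 ≥ 8 gives C(6,2) = 15; x_3 ≥ 9 gives C(5,2) = 10. Together 70.
Add back pairs where two caps are both exceeded: 1 + 0 + 0 = 1.
By inclusion–exclusion the count is 91 − 70 + 1 = 22.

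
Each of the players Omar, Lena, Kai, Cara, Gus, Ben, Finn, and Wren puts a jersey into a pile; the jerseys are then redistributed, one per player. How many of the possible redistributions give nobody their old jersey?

14833

Let Aᵢ be the assignments in which player i gets their old jersey. We want the size of the complement of A₁∪…∪A_8.
By inclusion–exclusion this is Σ_{j=0}^{8} (−1)^j C(8,j)·(8−j)!.
Computing: 40320 − 40320 + 20160 − 6720 + 1680 − 336 + 56 − 8 + 1 = 14833.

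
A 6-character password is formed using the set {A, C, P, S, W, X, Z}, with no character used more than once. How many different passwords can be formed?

This is a permutation of 6 out of 7: P(7,6) = 7!/1!.
That product is 7 × 6 × 5 × 4 × 3 × 2 = 5040.

5040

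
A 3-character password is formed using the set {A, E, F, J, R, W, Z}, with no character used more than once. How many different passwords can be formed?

210

This is a permutation of 3 out of 7: P(7,3) = 7!/4!.
That product is 7 × 6 × 5 = 210.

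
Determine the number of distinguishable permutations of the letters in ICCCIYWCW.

ICCCIYWCW has 9 letters with C appearing 4 times, I appearing twice, and W appearing twice.
Dividing 9! = 362880 by 4!·2!·2! = 96 for the repeated letters gives 3780.

3780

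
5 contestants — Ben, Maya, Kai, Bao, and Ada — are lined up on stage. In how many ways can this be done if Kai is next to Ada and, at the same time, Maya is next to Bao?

24

Treat {Kai,Ada} as one block (2 orders) and {Maya,Bao} as another (2 orders).
That leaves 3 units to arrange: 2 × 2 × 3! = 4 × 6 = 24.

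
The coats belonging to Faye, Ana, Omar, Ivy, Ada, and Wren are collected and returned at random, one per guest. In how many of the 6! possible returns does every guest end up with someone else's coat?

265

This is the derangement count D_6: permutations of 6 items with no fixed point.
By inclusion–exclusion this is Σ_{j=0}^{6} (−1)^j C(6,j)·(6−j)!.
Computing: 720 − 720 + 360 − 120 + 30 − 6 + 1 = 265.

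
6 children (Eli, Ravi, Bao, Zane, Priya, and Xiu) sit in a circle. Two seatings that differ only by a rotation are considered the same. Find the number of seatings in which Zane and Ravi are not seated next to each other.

72

Without the restriction there are (5)! = 120 seatings.
Those with Zane next to Ravi: fuse the pair into one unit and seat 5 units around a circle — 2·(4)! = 48.
Subtracting, 120 − 48 = 72.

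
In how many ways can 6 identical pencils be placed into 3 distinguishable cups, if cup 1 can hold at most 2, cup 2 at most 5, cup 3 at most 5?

16

Ignoring the caps, the number of non-negative solutions to x_1+…+x_3 = 6 is C(8,2) = 28.
Subtract solutions that violate a single cap (substitute x_i' = x_i − (cap_i+1)): x_1 ≥ 3 gives C(5,2) = 10; x_2 ≥ 6 gives C(2,2) = 1; x_3 ≥ 6 gives C(2,2) = 1. Together 12.
No two caps can be exceeded simultaneously, so the pair terms are all 0.
By inclusion–exclusion the count is 28 − 12 + 0 = 16.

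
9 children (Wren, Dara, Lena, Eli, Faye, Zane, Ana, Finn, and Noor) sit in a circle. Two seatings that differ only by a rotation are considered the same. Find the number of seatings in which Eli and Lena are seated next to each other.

Glue Eli and Lena into a block (2 internal orders). Seating 8 units around a circle gives (7)! arrangements.
So 2 × (7)! = 2 × 5040 = 10080.

10080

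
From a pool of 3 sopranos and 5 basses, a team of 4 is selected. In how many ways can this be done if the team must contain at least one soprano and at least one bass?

65

Unrestricted: C(8,4) = 70 ways to pick any 4 of the 8.
Selections missing a whole group: no sopranos → C(5,4) = 5; no basses → C(3,4) = 0.
Both groups omitted at once is impossible, so 70 − 5 = 65.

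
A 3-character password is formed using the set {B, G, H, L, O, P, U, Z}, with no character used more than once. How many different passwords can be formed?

336

This is a permutation of 3 out of 8: P(8,3) = 8!/5!.
8 × 7 × 6 = 336.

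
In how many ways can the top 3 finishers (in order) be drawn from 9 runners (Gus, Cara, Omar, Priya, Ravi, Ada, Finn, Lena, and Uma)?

This is an ordered selection of 3 from 9: P(9,3).
That gives 9 × 8 × 7 = 504.

504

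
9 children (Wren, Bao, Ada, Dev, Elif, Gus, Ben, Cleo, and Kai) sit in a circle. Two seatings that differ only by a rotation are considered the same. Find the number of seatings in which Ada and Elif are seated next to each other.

Treat {Ada, Elif} as one unit (2 internal orders) and seat the resulting 8 units around the table: (7)! circular arrangements.
So 2 × (7)! = 2 × 5040 = 10080.

10080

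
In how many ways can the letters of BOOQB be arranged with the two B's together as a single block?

12

Treat the 2 copies of B as a single block. The multiset to arrange is then {BB, O, O, Q}, 4 items in all.
That gives (4)!/(2!) = 12 arrangements.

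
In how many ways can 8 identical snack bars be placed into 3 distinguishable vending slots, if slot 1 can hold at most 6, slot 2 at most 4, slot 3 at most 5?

26

By stars and bars, unrestricted non-negative solutions to x_1+…+x_3 = 8 number C(8+2,2) = 45.
Subtract solutions that violate a single cap (substitute x_i' = x_i − (cap_i+1)): x_1 ≥ 7 gives C(3,2) = 3; x_2 ≥ 5 gives C(5,2) = 10; x_3 ≥ 6 gives C(4,2) = 6. Together 19.
No two caps can be exceeded simultaneously, so the pair terms are all 0.
By inclusion–exclusion the count is 45 − 19 + 0 = 26.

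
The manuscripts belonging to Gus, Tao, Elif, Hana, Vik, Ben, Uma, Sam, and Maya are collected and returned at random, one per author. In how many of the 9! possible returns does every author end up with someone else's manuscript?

133496

Count assignments avoiding every fixed point. For any j of the 9 authors fixed to their own manuscript, the other 9−j can be arranged in (9−j)! ways.
By inclusion–exclusion this is Σ_{j=0}^{9} (−1)^j C(9,j)·(9−j)!.
Computing: 362880 − 362880 + 181440 − 60480 + 15120 − 3024 + 504 − 72 + 9 − 1 = 133496.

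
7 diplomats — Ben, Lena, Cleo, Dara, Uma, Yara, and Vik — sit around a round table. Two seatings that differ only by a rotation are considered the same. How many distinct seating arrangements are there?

Fix one person's seat to break rotational symmetry; the remaining 6 people can be arranged in (6)! = 720 ways.

720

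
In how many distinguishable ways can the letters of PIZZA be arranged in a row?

60

PIZZA has 5 letters with Z appearing twice.
So there are 5! / (2!) = 60 distinguishable arrangements.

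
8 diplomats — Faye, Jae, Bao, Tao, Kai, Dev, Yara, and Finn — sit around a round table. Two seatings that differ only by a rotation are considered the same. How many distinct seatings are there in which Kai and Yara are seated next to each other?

1440

Glue Kai and Yara into a block (2 internal orders). Seating 7 units around a circle gives (6)! arrangements.
So 2 × (6)! = 2 × 720 = 1440.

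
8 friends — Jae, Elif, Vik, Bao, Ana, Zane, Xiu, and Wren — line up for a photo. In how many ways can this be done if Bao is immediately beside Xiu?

Glue Bao and Xiu into one block (2 internal orders), leaving 7 units to arrange in a row.
So the count is 2·(7)! = 10080.

10080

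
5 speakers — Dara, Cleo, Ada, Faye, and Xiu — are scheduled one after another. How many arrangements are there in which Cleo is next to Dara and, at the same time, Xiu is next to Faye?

Treat {Cleo,Dara} as one block (2 orders) and {Xiu,Faye} as another (2 orders).
That leaves 3 units to arrange: 2 × 2 × 3! = 4 × 6 = 24.

24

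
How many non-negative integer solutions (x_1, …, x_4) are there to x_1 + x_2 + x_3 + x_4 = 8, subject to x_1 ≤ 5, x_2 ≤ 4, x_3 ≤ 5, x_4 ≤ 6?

121

By stars and bars, unrestricted non-negative solutions to x_1+…+x_4 = 8 number C(8+3,3) = 165.
Subtract solutions that violate a single cap (substitute x_i' = x_i − (cap_i+1)): x_1 ≥ 6 gives C(5,3) = 10; x_2 ≥ 5 gives C(6,3) = 20; x_3 ≥ 6 gives C(5,3) = 10; x_4 ≥ 7 gives C(4,3) = 4. Together 44.
No two caps can be exceeded simultaneously, so the pair terms are all 0.
By inclusion–exclusion the count is 165 − 44 + 0 = 121.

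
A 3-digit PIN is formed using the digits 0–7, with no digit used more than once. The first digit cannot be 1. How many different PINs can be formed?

294

The first digit has 8−1 = 7 choices (anything except 1).
The remaining 2 digits are filled from the other 7 symbols without repetition: 7 × 6 = 42.
Total: 7 × 42 = 294.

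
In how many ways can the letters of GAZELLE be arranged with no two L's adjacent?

Total arrangements of GAZELLE: 7!/(2!·2!) = 1260.
Arrangements with the L's together: treat LL as one letter, giving (6)!/(2!) = 360.
Hence 1260 − 360 = 900.

900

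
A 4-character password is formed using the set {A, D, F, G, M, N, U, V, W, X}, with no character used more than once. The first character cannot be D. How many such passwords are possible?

The first character has 10−1 = 9 choices (anything except D).
The remaining 3 characters are filled from the other 9 symbols without repetition: 9 × 8 × 7 = 504.
Total: 9 × 504 = 4536.

4536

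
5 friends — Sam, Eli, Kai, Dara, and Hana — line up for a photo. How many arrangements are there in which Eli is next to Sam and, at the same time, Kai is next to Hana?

Treat {Eli,Sam} as one block (2 orders) and {Kai,Hana} as another (2 orders).
That leaves 3 units to arrange: 2 × 2 × 3! = 4 × 6 = 24.

24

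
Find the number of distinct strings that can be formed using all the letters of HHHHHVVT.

168

The 8 letters of HHHHHVVT have repeats: H appearing 5 times and V appearing twice.
Dividing 8! = 40320 by 5!·2! = 240 for the repeated letters gives 168.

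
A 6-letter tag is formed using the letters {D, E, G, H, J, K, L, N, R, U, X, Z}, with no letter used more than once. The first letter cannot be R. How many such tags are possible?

The first letter has 12−1 = 11 choices (anything except R).
The remaining 5 letters are filled from the other 11 symbols without repetition: 11 × 10 × 9 × 8 × 7 = 55440.
Total: 11 × 55440 = 609840.

609840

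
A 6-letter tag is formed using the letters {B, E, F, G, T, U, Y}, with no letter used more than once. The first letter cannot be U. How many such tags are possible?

4320

The first letter has 7−1 = 6 choices (anything except U).
The remaining 5 letters are filled from the other 6 symbols without repetition: 6 × 5 × 4 × 3 × 2 = 720.
Total: 6 × 720 = 4320.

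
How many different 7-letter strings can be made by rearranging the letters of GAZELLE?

The 7 letters of GAZELLE have repeats: E appearing twice and L appearing twice.
The number of distinct arrangements is 7!/(2!·2!) = 5040/4 = 1260.

1260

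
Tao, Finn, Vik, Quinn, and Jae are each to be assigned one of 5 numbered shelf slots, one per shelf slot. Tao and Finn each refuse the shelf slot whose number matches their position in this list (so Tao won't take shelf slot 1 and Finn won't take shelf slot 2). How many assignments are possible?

78

Let Aᵢ (for i ∈ {1, 2}) be the placements that put person i in their forbidden shelf slot. Any j of these fix j positions, leaving (5−j)! ways to fill the rest, and there are C(2,j) ways to pick which j.
By inclusion–exclusion, the number of valid placements is Σ_{j=0}^{2} (−1)^j C(2,j)·(5−j)!.
Computing: 120 − 48 + 6 = 78.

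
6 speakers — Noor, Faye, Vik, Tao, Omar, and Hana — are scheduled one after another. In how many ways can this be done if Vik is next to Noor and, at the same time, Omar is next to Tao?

96

Treat {Vik,Noor} as one block (2 orders) and {Omar,Tao} as another (2 orders).
That leaves 4 units to arrange: 2 × 2 × 4! = 4 × 24 = 96.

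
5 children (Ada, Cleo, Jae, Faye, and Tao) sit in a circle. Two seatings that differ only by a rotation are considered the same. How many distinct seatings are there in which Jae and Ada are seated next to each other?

12

Glue Jae and Ada into a block (2 internal orders). Seating 4 units around a circle gives (3)! arrangements.
So 2 × (3)! = 2 × 6 = 12.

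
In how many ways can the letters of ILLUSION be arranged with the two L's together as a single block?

Treat the 2 copies of L as a single block. The multiset to arrange is then {LL, I, I, N, O, S, U}, 7 items in all.
That gives (7)!/(2!) = 2520 arrangements.

2520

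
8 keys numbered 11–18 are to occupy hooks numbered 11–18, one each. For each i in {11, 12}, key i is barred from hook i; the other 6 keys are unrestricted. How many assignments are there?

Let Aᵢ (for i ∈ {11, 12}) be the placements that put key i in its forbidden hook. Any j of these fix j positions, leaving (8−j)! ways to fill the rest, and there are C(2,j) ways to pick which j.
By inclusion–exclusion, the number of valid placements is Σ_{j=0}^{2} (−1)^j C(2,j)·(8−j)!.
Computing: 40320 − 10080 + 720 = 30960.

30960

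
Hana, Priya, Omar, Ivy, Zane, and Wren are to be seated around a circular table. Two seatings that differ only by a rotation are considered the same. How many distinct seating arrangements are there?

120

Around a circle, 6 distinct people have 6!/6 = (5)! = 120 rotationally distinct seatings.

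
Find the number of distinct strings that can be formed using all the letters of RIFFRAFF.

840

The 8 letters of RIFFRAFF have repeats: F appearing 4 times and R appearing twice.
Dividing 8! = 40320 by 4!·2! = 48 for the repeated letters gives 840.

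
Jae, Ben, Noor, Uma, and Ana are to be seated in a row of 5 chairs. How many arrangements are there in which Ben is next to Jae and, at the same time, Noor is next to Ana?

Treat {Ben,Jae} as one block (2 orders) and {Noor,Ana} as another (2 orders).
That leaves 3 units to arrange: 2 × 2 × 3! = 4 × 6 = 24.

24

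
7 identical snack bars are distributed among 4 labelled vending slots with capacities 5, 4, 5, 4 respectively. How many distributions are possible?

92

By stars and bars, unrestricted non-negative solutions to x_1+…+x_4 = 7 number C(7+3,3) = 120.
Subtract solutions that violate a single cap (substitute x_i' = x_i − (cap_i+1)): x_1 ≥ 6 gives C(4,3) = 4; x_2 ≥ 5 gives C(5,3) = 10; x_3 ≥ 6 gives C(4,3) = 4; x_4 ≥ 5 gives C(5,3) = 10. Together 28.
No two caps can be exceeded simultaneously, so the pair terms are all 0.
By inclusion–exclusion the count is 120 − 28 + 0 = 92.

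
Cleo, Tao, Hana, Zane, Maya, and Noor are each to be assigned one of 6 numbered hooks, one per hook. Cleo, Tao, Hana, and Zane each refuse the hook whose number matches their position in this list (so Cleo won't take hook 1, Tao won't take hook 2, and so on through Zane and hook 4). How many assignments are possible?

362

Let Aᵢ (for 1 ≤ i ≤ 4) be the placements that put person i in their forbidden hook. Any j of these fix j positions, leaving (6−j)! ways to fill the rest, and there are C(4,j) ways to pick which j.
By inclusion–exclusion, the number of valid placements is Σ_{j=0}^{4} (−1)^j C(4,j)·(6−j)!.
Computing: 720 − 480 + 144 − 24 + 2 = 362.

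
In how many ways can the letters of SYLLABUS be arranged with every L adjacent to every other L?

2520

Treat the 2 copies of L as a single block. The multiset to arrange is then {LL, A, B, S, S, U, Y}, 7 items in all.
That gives (7)!/(2!) = 2520 arrangements.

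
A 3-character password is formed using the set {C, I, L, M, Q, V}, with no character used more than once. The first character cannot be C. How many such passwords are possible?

100

The first character has 6−1 = 5 choices (anything except C).
The remaining 2 characters are filled from the other 5 symbols without repetition: 5 × 4 = 20.
Total: 5 × 20 = 100.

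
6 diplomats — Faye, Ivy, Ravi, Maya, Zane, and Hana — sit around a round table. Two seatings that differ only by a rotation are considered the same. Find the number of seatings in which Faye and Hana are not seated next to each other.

All circular seatings of 6 people number (5)! = 120.
Those with Faye next to Hana: fuse the pair into one unit and seat 5 units around a circle — 2·(4)! = 48.
Subtracting, 120 − 48 = 72.

72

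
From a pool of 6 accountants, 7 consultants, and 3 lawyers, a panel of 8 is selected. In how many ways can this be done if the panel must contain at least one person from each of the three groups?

11529

With no constraint there are C(16,8) = 12870 possible selections.
Selections missing a whole group: no accountants → C(10,8) = 45; no consultants → C(9,8) = 9; no lawyers → C(13,8) = 1287.
Add back selections omitting two groups (i.e. drawn from a single group): C(6,8) + C(7,8) + C(3,8) = 0.
By inclusion–exclusion: 12870 − 1341 + 0 = 11529.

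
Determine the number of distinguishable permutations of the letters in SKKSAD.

SKKSAD has 6 letters with K appearing twice and S appearing twice.
Dividing 6! = 720 by 2!·2! = 4 for the repeated letters gives 180.

180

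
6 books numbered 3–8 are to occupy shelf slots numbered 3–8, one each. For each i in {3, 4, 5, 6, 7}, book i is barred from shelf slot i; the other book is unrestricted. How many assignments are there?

309

Let Aᵢ (for 3 ≤ i ≤ 7) be the placements that put book i in its forbidden shelf slot. Any j of these fix j positions, leaving (6−j)! ways to fill the rest, and there are C(5,j) ways to pick which j.
By inclusion–exclusion, the number of valid placements is Σ_{j=0}^{5} (−1)^j C(5,j)·(6−j)!.
Computing: 720 − 600 + 240 − 60 + 10 − 1 = 309.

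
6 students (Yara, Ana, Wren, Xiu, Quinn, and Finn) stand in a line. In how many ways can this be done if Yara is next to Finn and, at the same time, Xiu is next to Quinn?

Treat {Yara,Finn} as one block (2 orders) and {Xiu,Quinn} as another (2 orders).
That leaves 4 units to arrange: 2 × 2 × 4! = 4 × 24 = 96.

96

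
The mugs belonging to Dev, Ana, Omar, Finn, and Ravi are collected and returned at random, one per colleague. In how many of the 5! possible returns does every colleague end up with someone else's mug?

Count assignments avoiding every fixed point. For any j of the 5 colleagues fixed to their own mug, the other 5−j can be arranged in (5−j)! ways.
By inclusion–exclusion this is Σ_{j=0}^{5} (−1)^j C(5,j)·(5−j)!.
Computing: 120 − 120 + 60 − 20 + 5 − 1 = 44.

44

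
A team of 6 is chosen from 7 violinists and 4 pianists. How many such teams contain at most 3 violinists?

Split by how many violinists are chosen (0 through 3).
Sum: C(7,0)·C(4,6) + C(7,1)·C(4,5) + C(7,2)·C(4,4) + C(7,3)·C(4,3) = 0 + 0 + 21 + 140 = 161.

161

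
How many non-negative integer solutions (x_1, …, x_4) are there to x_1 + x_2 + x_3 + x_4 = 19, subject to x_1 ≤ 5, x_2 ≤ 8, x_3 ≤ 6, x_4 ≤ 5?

56

Ignoring the caps, the number of non-negative solutions to x_1+…+x_4 = 19 is C(22,3) = 1540.
Subtract solutions that violate a single cap (substitute x_i' = x_i − (cap_i+1)): x_1 ≥ 6 gives C(16,3) = 560; x_2 ≥ 9 gives C(13,3) = 286; x_3 ≥ 7 gives C(15,3) = 455; x_4 ≥ 6 gives C(16,3) = 560. Together 1861.
Add back pairs where two caps are both exceeded: 35 + 84 + 120 + 20 + 35 + 84 = 378.
Subtract triples: 0 + 0 + 1 + 0 = 1.
By inclusion–exclusion the count is 1540 − 1861 + 378 − 1 = 56.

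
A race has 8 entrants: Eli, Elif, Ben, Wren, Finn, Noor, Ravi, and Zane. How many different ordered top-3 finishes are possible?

There are 8 choices for 1st place, 7 for 2nd, and 6 for 3rd.
That gives 8 × 7 × 6 = 336.

336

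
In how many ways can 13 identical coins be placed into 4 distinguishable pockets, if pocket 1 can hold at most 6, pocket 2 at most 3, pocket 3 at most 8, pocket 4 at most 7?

Without the upper bounds there are C(16,3) = 560 ways to split 13 among 4 pockets.
Subtract solutions that violate a single cap (substitute x_i' = x_i − (cap_i+1)): x_1 ≥ 7 gives C(9,3) = 84; x_2 ≥ 4 gives C(12,3) = 220; x_3 ≥ 9 gives C(7,3) = 35; x_4 ≥ 8 gives C(8,3) = 56. Together 395.
Add back pairs where two caps are both exceeded: 10 + 0 + 0 + 1 + 4 + 0 = 15.
By inclusion–exclusion the count is 560 − 395 + 15 = 180.

180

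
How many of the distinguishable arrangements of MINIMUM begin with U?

60

With the first slot taken by U, it remains to arrange the other 6 letters (MINIMM).
Those 6 letters have I appearing twice and M appearing 3 times, giving (6)!/(3!·2!) = 60.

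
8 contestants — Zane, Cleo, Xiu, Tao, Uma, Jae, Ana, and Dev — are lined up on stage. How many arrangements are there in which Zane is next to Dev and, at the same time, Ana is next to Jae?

Treat {Zane,Dev} as one block (2 orders) and {Ana,Jae} as another (2 orders).
That leaves 6 units to arrange: 2 × 2 × 6! = 4 × 720 = 2880.

2880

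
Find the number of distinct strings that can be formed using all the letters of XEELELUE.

840

The 8 letters of XEELELUE have repeats: E appearing 4 times and L appearing twice.
Dividing 8! = 40320 by 4!·2! = 48 for the repeated letters gives 840.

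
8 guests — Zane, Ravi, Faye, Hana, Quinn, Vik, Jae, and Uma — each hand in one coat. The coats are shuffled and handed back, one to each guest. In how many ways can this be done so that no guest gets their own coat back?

14833

Let Aᵢ be the assignments in which guest i gets their own coat. We want the size of the complement of A₁∪…∪A_8.
By inclusion–exclusion this is Σ_{j=0}^{8} (−1)^j C(8,j)·(8−j)!.
Computing: 40320 − 40320 + 20160 − 6720 + 1680 − 336 + 56 − 8 + 1 = 14833.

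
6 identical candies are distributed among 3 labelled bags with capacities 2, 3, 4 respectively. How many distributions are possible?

Ignoring the caps, the number of non-negative solutions to x_1+…+x_3 = 6 is C(8,2) = 28.
Subtract solutions that violate a single cap (substitute x_i' = x_i − (cap_i+1)): x_1 ≥ 3 gives C(5,2) = 10; x_2 ≥ 4 gives C(4,2) = 6; x_3 ≥ 5 gives C(3,2) = 3. Together 19.
No two caps can be exceeded simultaneously, so the pair terms are all 0.
By inclusion–exclusion the count is 28 − 19 + 0 = 9.

9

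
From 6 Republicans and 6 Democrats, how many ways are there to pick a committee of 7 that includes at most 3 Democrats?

Split by how many Democrats are chosen (0 through 3).
Sum: C(6,0)·C(6,7) + C(6,1)·C(6,6) + C(6,2)·C(6,5) + C(6,3)·C(6,4) = 0 + 6 + 90 + 300 = 396.

396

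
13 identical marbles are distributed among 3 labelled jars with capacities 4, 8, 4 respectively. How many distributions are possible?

Ignoring the caps, the number of non-negative solutions to x_1+…+x_3 = 13 is C(15,2) = 105.
Subtract solutions that violate a single cap (substitute x_i' = x_i − (cap_i+1)): x_1 ≥ 5 gives C(10,2) = 45; x_2 ≥ 9 gives C(6,2) = 15; x_3 ≥ 5 gives C(10,2) = 45. Together 105.
Add back pairs where two caps are both exceeded: 0 + 10 + 0 = 10.
By inclusion–exclusion the count is 105 − 105 + 10 = 10.

10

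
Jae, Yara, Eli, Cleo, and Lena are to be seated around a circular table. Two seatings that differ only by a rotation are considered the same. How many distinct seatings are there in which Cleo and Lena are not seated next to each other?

12

All circular seatings of 5 people number (4)! = 24.
Those with Cleo next to Lena: fuse the pair into one unit and seat 4 units around a circle — 2·(3)! = 12.
Subtracting, 24 − 12 = 12.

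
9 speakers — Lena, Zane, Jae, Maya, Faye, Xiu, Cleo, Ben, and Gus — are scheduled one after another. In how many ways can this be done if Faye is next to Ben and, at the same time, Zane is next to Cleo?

20160

Treat {Faye,Ben} as one block (2 orders) and {Zane,Cleo} as another (2 orders).
That leaves 7 units to arrange: 2 × 2 × 7! = 4 × 5040 = 20160.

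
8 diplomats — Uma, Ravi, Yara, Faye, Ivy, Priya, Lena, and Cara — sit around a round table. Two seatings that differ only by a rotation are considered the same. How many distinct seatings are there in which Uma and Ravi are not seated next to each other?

3600

Without the restriction there are (7)! = 5040 seatings.
Seatings with Uma beside Ravi: treat them as a block with 2 internal orders, giving 2 × (6)! = 1440.
Subtracting, 5040 − 1440 = 3600.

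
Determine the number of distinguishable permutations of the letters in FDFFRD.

60

Letter multiplicities in FDFFRD: D×2, F×3, R×1.
So there are 6! / (3!·2!) = 60 distinguishable arrangements.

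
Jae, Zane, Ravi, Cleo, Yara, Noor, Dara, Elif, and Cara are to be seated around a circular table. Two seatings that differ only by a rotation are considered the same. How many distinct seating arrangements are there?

40320

Around a circle, 9 distinct people have 9!/9 = (8)! = 40320 rotationally distinct seatings.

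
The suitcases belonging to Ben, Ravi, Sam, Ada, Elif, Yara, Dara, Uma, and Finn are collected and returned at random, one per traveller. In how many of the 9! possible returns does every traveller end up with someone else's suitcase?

Count assignments avoiding every fixed point. For any j of the 9 travellers fixed to their own suitcase, the other 9−j can be arranged in (9−j)! ways.
By inclusion–exclusion this is Σ_{j=0}^{9} (−1)^j C(9,j)·(9−j)!.
Computing: 362880 − 362880 + 181440 − 60480 + 15120 − 3024 + 504 − 72 + 9 − 1 = 133496.

133496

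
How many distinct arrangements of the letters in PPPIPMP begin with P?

30

Fix P in the first position and arrange the remaining 6 letters.
Those 6 letters have P appearing 4 times, giving (6)!/(4!) = 30.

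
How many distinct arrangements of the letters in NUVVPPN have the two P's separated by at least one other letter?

There are 7!/(2!·2!·2!) = 630 arrangements of NUVVPPN in total.
Arrangements with the P's together: treat PP as one letter, giving (6)!/(2!·2!) = 180.
Hence 630 − 180 = 450.

450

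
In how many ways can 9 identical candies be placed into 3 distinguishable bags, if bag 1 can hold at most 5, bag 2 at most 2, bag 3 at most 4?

6

Without the upper bounds there are C(11,2) = 55 ways to split 9 among 3 bags.
Subtract solutions that violate a single cap (substitute x_i' = x_i − (cap_i+1)): x_1 ≥ 6 gives C(5,2) = 10; x_2 ≥ 3 gives C(8,2) = 28; x_3 ≥ 5 gives C(6,2) = 15. Together 53.
Add back pairs where two caps are both exceeded: 1 + 0 + 3 = 4.
By inclusion–exclusion the count is 55 − 53 + 4 = 6.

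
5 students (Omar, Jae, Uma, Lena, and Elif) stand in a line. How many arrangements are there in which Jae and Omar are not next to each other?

72

There are 5! = 120 arrangements in all. If Jae and Omar are adjacent, merging them into one block gives 2·(4)! = 48 arrangements.
Complementary counting: 120 − 48 = 72.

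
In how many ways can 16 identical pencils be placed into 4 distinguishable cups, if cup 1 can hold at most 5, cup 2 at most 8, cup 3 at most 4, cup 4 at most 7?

By stars and bars, unrestricted non-negative solutions to x_1+…+x_4 = 16 number C(16+3,3) = 969.
Subtract solutions that violate a single cap (substitute x_i' = x_i − (cap_i+1)): x_1 ≥ 6 gives C(13,3) = 286; x_2 ≥ 9 gives C(10,3) = 120; x_3 ≥ 5 gives C(14,3) = 364; x_4 ≥ 8 gives C(11,3) = 165. Together 935.
Add back pairs where two caps are both exceeded: 4 + 56 + 10 + 10 + 0 + 20 = 100.
By inclusion–exclusion the count is 969 − 935 + 100 = 134.

134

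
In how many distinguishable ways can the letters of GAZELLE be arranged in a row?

Letter multiplicities in GAZELLE: A×1, E×2, G×1, L×2, Z×1.
The number of distinct arrangements is 7!/(2!·2!) = 5040/4 = 1260.

1260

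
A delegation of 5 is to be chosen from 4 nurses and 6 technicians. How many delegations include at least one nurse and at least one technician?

Total 5-person selections from all 10: C(10,5) = 252.
Selections missing a whole group: no nurses → C(6,5) = 6; no technicians → C(4,5) = 0.
Both groups omitted at once is impossible, so 252 − 6 = 246.

246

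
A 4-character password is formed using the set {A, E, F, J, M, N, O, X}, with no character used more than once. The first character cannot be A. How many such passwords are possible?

1470

The first character has 8−1 = 7 choices (anything except A).
The remaining 3 characters are filled from the other 7 symbols without repetition: 7 × 6 × 5 = 210.
Total: 7 × 210 = 1470.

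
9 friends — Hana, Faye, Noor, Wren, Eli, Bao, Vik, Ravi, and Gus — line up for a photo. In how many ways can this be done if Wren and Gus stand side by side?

Place the 7 others and the Wren-Gus pair as 8 objects in a line; the pair has 2 internal arrangements.
So the count is 2·(8)! = 80640.

80640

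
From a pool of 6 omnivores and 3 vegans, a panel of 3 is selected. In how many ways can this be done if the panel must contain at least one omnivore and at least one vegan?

63

Unrestricted: C(9,3) = 84 ways to pick any 3 of the 9.
Selections missing a whole group: no omnivores → C(3,3) = 1; no vegans → C(6,3) = 20.
Both groups omitted at once is impossible, so 84 − 21 = 63.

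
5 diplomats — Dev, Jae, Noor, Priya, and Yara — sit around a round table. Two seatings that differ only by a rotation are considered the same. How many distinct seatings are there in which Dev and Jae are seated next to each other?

12

Treat {Dev, Jae} as one unit (2 internal orders) and seat the resulting 4 units around the table: (3)! circular arrangements.
So 2 × (3)! = 2 × 6 = 12.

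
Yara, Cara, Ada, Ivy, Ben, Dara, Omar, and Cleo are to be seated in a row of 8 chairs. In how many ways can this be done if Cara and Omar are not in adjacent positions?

30240

Of the 8! = 40320 arrangements, those with Cara and Omar adjacent number 2 × 7! = 10080 (treat the pair as a block with 2 internal orders).
Complementary counting: 40320 − 10080 = 30240.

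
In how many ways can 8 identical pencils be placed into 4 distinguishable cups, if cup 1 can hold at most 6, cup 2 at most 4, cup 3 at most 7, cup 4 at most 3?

105

Ignoring the caps, the number of non-negative solutions to x_1+…+x_4 = 8 is C(11,3) = 165.
Subtract solutions that violate a single cap (substitute x_i' = x_i − (cap_i+1)): x_1 ≥ 7 gives C(4,3) = 4; x_2 ≥ 5 gives C(6,3) = 20; x_3 ≥ 8 gives C(3,3) = 1; x_4 ≥ 4 gives C(7,3) = 35. Together 60.
No two caps can be exceeded simultaneously, so the pair terms are all 0.
By inclusion–exclusion the count is 165 − 60 + 0 = 105.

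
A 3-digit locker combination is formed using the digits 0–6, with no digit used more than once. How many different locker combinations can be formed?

This is a permutation of 3 out of 7: P(7,3) = 7!/4!.
That product is 7 × 6 × 5 = 210.

210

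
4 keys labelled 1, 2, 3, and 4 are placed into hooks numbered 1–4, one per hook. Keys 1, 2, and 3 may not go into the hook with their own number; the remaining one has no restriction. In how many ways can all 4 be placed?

Let Aᵢ (for i ∈ {1, 2, 3}) be the placements that put key i in its forbidden hook. Any j of these fix j positions, leaving (4−j)! ways to fill the rest, and there are C(3,j) ways to pick which j.
By inclusion–exclusion, the number of valid placements is Σ_{j=0}^{3} (−1)^j C(3,j)·(4−j)!.
Computing: 24 − 18 + 6 − 1 = 11.

11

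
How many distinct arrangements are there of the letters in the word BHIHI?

30

The 5 letters of BHIHI have repeats: H appearing twice and I appearing twice.
So there are 5! / (2!·2!) = 30 distinguishable arrangements.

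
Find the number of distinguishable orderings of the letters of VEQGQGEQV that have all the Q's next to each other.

630

Treat the 3 copies of Q as a single block. The multiset to arrange is then {QQQ, E, E, G, G, V, V}, 7 items in all.
That gives (7)!/(2!·2!·2!) = 630 arrangements.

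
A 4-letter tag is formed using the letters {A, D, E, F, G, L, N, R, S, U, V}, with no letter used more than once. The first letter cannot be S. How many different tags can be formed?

7200

The first letter has 11−1 = 10 choices (anything except S).
The remaining 3 letters are filled from the other 10 symbols without repetition: 10 × 9 × 8 = 720.
Total: 10 × 720 = 7200.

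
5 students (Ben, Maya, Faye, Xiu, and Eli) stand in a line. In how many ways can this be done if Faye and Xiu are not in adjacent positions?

There are 5! = 120 arrangements in all. If Faye and Xiu are adjacent, merging them into one block gives 2·(4)! = 48 arrangements.
So 120 − 48 = 72 arrangements keep them apart.

72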